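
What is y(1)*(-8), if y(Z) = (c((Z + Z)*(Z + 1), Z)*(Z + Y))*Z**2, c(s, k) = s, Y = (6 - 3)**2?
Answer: -320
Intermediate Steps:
Y = 9 (Y = 3**2 = 9)
y(Z) = 2*Z**3*(1 + Z)*(9 + Z) (y(Z) = (((Z + Z)*(Z + 1))*(Z + 9))*Z**2 = (((2*Z)*(1 + Z))*(9 + Z))*Z**2 = ((2*Z*(1 + Z))*(9 + Z))*Z**2 = (2*Z*(1 + Z)*(9 + Z))*Z**2 = 2*Z**3*(1 + Z)*(9 + Z))
y(1)*(-8) = (2*1**3*(1 + 1)*(9 + 1))*(-8) = (2*1*2*10)*(-8) = 40*(-8) = -320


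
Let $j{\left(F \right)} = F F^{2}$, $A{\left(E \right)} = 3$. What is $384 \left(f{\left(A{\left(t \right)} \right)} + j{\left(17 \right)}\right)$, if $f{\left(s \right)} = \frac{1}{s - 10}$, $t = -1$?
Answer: $\frac{13205760}{7} \approx 1.8865 \cdot 10^{6}$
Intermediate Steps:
$j{\left(F \right)} = F^{3}$
$f{\left(s \right)} = \frac{1}{-10 + s}$
$384 \left(f{\left(A{\left(t \right)} \right)} + j{\left(17 \right)}\right) = 384 \left(\frac{1}{-10 + 3} + 17^{3}\right) = 384 \left(\frac{1}{-7} + 4913\right) = 384 \left(- \frac{1}{7} + 4913\right) = 384 \cdot \frac{34390}{7} = \frac{13205760}{7}$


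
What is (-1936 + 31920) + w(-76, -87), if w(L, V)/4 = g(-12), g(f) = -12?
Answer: 29936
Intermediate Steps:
w(L, V) = -48 (w(L, V) = 4*(-12) = -48)
(-1936 + 31920) + w(-76, -87) = (-1936 + 31920) - 48 = 29984 - 48 = 29936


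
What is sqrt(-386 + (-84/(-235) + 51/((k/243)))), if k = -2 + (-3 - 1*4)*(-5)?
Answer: I*sqrt(67471085)/2585 ≈ 3.1776*I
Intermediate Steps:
k = 33 (k = -2 + (-3 - 4)*(-5) = -2 - 7*(-5) = -2 + 35 = 33)
sqrt(-386 + (-84/(-235) + 51/((k/243)))) = sqrt(-386 + (-84/(-235) + 51/((33/243)))) = sqrt(-386 + (-84*(-1/235) + 51/((33*(1/243))))) = sqrt(-386 + (84/235 + 51/(11/81))) = sqrt(-386 + (84/235 + 51*(81/11))) = sqrt(-386 + (84/235 + 4131/11)) = sqrt(-386 + 971709/2585) = sqrt(-26101/2585) = I*sqrt(67471085)/2585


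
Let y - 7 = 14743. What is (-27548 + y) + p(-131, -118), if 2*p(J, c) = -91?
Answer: -25687/2 ≈ -12844.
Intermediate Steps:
y = 14750 (y = 7 + 14743 = 14750)
p(J, c) = -91/2 (p(J, c) = (½)*(-91) = -91/2)
(-27548 + y) + p(-131, -118) = (-27548 + 14750) - 91/2 = -12798 - 91/2 = -25687/2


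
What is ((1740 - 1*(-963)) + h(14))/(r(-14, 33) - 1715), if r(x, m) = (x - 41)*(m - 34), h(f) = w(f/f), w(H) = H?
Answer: -676/415 ≈ -1.6289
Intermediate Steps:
h(f) = 1 (h(f) = f/f = 1)
r(x, m) = (-41 + x)*(-34 + m)
((1740 - 1*(-963)) + h(14))/(r(-14, 33) - 1715) = ((1740 - 1*(-963)) + 1)/((1394 - 41*33 - 34*(-14) + 33*(-14)) - 1715) = ((1740 + 963) + 1)/((1394 - 1353 + 476 - 462) - 1715) = (2703 + 1)/(55 - 1715) = 2704/(-1660) = 2704*(-1/1660) = -676/415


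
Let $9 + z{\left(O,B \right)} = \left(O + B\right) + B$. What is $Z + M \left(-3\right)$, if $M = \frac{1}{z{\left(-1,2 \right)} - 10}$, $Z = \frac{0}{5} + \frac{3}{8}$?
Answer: $\frac{9}{16} \approx 0.5625$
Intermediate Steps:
$Z = \frac{3}{8}$ ($Z = 0 \cdot \frac{1}{5} + 3 \cdot \frac{1}{8} = 0 + \frac{3}{8} = \frac{3}{8} \approx 0.375$)
$z{\left(O,B \right)} = -9 + O + 2 B$ ($z{\left(O,B \right)} = -9 + \left(\left(O + B\right) + B\right) = -9 + \left(\left(B + O\right) + B\right) = -9 + \left(O + 2 B\right) = -9 + O + 2 B$)
$M = - \frac{1}{16}$ ($M = \frac{1}{\left(-9 - 1 + 2 \cdot 2\right) - 10} = \frac{1}{\left(-9 - 1 + 4\right) - 10} = \frac{1}{-6 - 10} = \frac{1}{-16} = - \frac{1}{16} \approx -0.0625$)
$Z + M \left(-3\right) = \frac{3}{8} - - \frac{3}{16} = \frac{3}{8} + \frac{3}{16} = \frac{9}{16}$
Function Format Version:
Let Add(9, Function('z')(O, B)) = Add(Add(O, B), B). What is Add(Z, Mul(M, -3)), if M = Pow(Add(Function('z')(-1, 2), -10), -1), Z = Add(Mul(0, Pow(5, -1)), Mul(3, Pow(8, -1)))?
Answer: Rational(9, 16) ≈ 0.56250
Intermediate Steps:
Z = Rational(3, 8) (Z = Add(Mul(0, Rational(1, 5)), Mul(3, Rational(1, 8))) = Add(0, Rational(3, 8)) = Rational(3, 8) ≈ 0.37500)
Function('z')(O, B) = Add(-9, O, Mul(2, B)) (Function('z')(O, B) = Add(-9, Add(Add(O, B), B)) = Add(-9, Add(Add(B, O), B)) = Add(-9, Add(O, Mul(2, B))) = Add(-9, O, Mul(2, B)))
M = Rational(-1, 16) (M = Pow(Add(Add(-9, -1, Mul(2, 2)), -10), -1) = Pow(Add(Add(-9, -1, 4), -10), -1) = Pow(Add(-6, -10), -1) = Pow(-16, -1) = Rational(-1, 16) ≈ -0.062500)
Add(Z, Mul(M, -3)) = Add(Rational(3, 8), Mul(Rational(-1, 16), -3)) = Add(Rational(3, 8), Rational(3, 16)) = Rational(9, 16)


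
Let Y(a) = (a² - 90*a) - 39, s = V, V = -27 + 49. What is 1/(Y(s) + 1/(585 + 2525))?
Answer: -3110/4773849 ≈ -0.00065147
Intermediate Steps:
V = 22
s = 22
Y(a) = -39 + a² - 90*a
1/(Y(s) + 1/(585 + 2525)) = 1/((-39 + 22² - 90*22) + 1/(585 + 2525)) = 1/((-39 + 484 - 1980) + 1/3110) = 1/(-1535 + 1/3110) = 1/(-4773849/3110) = -3110/4773849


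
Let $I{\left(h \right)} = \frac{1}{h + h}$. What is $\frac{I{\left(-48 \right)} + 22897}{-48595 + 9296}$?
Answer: $- \frac{2198111}{3772704} \approx -0.58264$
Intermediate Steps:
$I{\left(h \right)} = \frac{1}{2 h}$
$\frac{I{\left(-48 \right)} + 22897}{-48595 + 9296} = \frac{\frac{1}{2 \left(-48\right)} + 22897}{-48595 + 9296} = \frac{\frac{1}{2} \left(- \frac{1}{48}\right) + 22897}{-39299} = \left(- \frac{1}{96} + 22897\right) \left(- \frac{1}{39299}\right) = \frac{2198111}{96} \left(- \frac{1}{39299}\right) = - \frac{2198111}{3772704}$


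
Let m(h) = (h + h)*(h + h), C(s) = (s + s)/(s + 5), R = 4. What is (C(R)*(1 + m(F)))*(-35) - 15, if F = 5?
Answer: -28415/9 ≈ -3157.2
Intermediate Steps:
C(s) = 2*s/(5 + s) (C(s) = (2*s)/(5 + s) = 2*s/(5 + s))
m(h) = 4*h**2 (m(h) = (2*h)*(2*h) = 4*h**2)
(C(R)*(1 + m(F)))*(-35) - 15 = ((2*4/(5 + 4))*(1 + 4*5**2))*(-35) - 15 = ((2*4/9)*(1 + 4*25))*(-35) - 15 = ((2*4*(1/9))*(1 + 100))*(-35) - 15 = ((8/9)*101)*(-35) - 15 = (808/9)*(-35) - 15 = -28280/9 - 15 = -28415/9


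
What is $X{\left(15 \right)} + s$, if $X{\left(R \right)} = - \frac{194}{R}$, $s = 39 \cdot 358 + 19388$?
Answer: $\frac{500056}{15} \approx 33337.0$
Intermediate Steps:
$s = 33350$ ($s = 13962 + 19388 = 33350$)
$X{\left(15 \right)} + s = - \frac{194}{15} + 33350 = \frac{500056}{15}$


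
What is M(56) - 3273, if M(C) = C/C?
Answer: -3272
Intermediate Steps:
M(C) = 1
M(56) - 3273 = 1 - 3273 = -3272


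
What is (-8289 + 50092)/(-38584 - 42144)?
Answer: -41803/80728 ≈ -0.51783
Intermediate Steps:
(-8289 + 50092)/(-38584 - 42144) = 41803/(-80728) = 41803*(-1/80728) = -41803/80728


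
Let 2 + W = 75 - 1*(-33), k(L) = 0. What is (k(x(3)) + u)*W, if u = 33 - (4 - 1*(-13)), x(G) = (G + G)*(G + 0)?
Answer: 1696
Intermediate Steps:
x(G) = 2*G² (x(G) = (2*G)*G = 2*G²)
u = 16 (u = 33 - (4 + 13) = 33 - 1*17 = 33 - 17 = 16)
W = 106 (W = -2 + (75 - 1*(-33)) = -2 + (75 + 33) = -2 + 108 = 106)
(k(x(3)) + u)*W = (0 + 16)*106 = 16*106 = 1696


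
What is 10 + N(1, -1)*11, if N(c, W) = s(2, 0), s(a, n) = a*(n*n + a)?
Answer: 54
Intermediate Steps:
s(a, n) = a*(a + n²) (s(a, n) = a*(n² + a) = a*(a + n²))
N(c, W) = 4 (N(c, W) = 2*(2 + 0²) = 2*(2 + 0) = 2*2 = 4)
10 + N(1, -1)*11 = 10 + 4*11 = 10 + 44 = 54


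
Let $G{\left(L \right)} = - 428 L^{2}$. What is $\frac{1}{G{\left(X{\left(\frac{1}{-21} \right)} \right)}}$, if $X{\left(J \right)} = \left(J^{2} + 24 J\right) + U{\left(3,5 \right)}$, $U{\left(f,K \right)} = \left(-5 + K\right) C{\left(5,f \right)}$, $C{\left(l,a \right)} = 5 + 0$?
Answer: $- \frac{194481}{108287852} \approx -0.001796$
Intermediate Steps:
$C{\left(l,a \right)} = 5$
$U{\left(f,K \right)} = -25 + 5 K$ ($U{\left(f,K \right)} = \left(-5 + K\right) 5 = -25 + 5 K$)
$X{\left(J \right)} = J^{2} + 24 J$ ($X{\left(J \right)} = \left(J^{2} + 24 J\right) + \left(-25 + 5 \cdot 5\right) = \left(J^{2} + 24 J\right) + \left(-25 + 25\right) = \left(J^{2} + 24 J\right) + 0 = J^{2} + 24 J$)
$\frac{1}{G{\left(X{\left(\frac{1}{-21} \right)} \right)}} = \frac{1}{\left(-428\right) \left(\frac{24 + \frac{1}{-21}}{-21}\right)^{2}} = \frac{1}{\left(-428\right) \left(- \frac{24 - \frac{1}{21}}{21}\right)^{2}} = \frac{1}{\left(-428\right) \left(\left(- \frac{1}{21}\right) \frac{503}{21}\right)^{2}} = \frac{1}{\left(-428\right) \left(- \frac{503}{441}\right)^{2}} = \frac{1}{\left(-428\right) \frac{253009}{194481}} = \frac{1}{- \frac{108287852}{194481}} = - \frac{194481}{108287852}$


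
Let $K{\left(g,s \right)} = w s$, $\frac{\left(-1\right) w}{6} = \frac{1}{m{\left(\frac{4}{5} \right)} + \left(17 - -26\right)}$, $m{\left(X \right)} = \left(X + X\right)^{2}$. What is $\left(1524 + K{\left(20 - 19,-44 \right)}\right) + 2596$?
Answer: $\frac{4699280}{1139} \approx 4125.8$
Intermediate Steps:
$m{\left(X \right)} = 4 X^{2}$ ($m{\left(X \right)} = \left(2 X\right)^{2} = 4 X^{2}$)
$w = - \frac{150}{1139}$ ($w = - \frac{6}{4 \left(\frac{4}{5}\right)^{2} + \left(17 - -26\right)} = - \frac{6}{4 \left(4 \cdot \frac{1}{5}\right)^{2} + \left(17 + 26\right)} = - \frac{6}{4 \left(\frac{4}{5}\right)^{2} + 43} = - \frac{6}{4 \cdot \frac{16}{25} + 43} = - \frac{6}{\frac{64}{25} + 43} = - \frac{6}{\frac{1139}{25}} = \left(-6\right) \frac{25}{1139} = - \frac{150}{1139} \approx -0.13169$)
$K{\left(g,s \right)} = - \frac{150 s}{1139}$
$\left(1524 + K{\left(20 - 19,-44 \right)}\right) + 2596 = \left(1524 - - \frac{6600}{1139}\right) + 2596 = \left(1524 + \frac{6600}{1139}\right) + 2596 = \frac{1742436}{1139} + 2596 = \frac{4699280}{1139}$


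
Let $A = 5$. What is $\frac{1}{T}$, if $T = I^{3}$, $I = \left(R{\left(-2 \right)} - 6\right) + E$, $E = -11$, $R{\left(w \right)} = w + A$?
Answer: $- \frac{1}{2744} \approx -0.00036443$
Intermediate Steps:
$R{\left(w \right)} = 5 + w$ ($R{\left(w \right)} = w + 5 = 5 + w$)
$I = -14$ ($I = \left(\left(5 - 2\right) - 6\right) - 11 = \left(3 - 6\right) - 11 = -3 - 11 = -14$)
$T = -2744$ ($T = \left(-14\right)^{3} = -2744$)
$\frac{1}{T} = \frac{1}{-2744} = - \frac{1}{2744}$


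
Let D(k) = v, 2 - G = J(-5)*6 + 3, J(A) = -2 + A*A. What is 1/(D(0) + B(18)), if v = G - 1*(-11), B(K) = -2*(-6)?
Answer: -1/116 ≈ -0.0086207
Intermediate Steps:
J(A) = -2 + A²
B(K) = 12
G = -139 (G = 2 - ((-2 + (-5)²)*6 + 3) = 2 - ((-2 + 25)*6 + 3) = 2 - (23*6 + 3) = 2 - (138 + 3) = 2 - 1*141 = 2 - 141 = -139)
v = -128 (v = -139 - 1*(-11) = -139 + 11 = -128)
D(k) = -128
1/(D(0) + B(18)) = 1/(-128 + 12) = 1/(-116) = -1/116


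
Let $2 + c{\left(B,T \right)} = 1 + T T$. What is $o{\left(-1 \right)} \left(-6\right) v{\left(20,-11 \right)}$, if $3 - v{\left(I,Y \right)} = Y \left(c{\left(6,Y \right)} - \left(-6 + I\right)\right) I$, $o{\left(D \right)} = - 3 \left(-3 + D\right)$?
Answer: $-1679256$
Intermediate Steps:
$o{\left(D \right)} = 9 - 3 D$
$c{\left(B,T \right)} = -1 + T^{2}$ ($c{\left(B,T \right)} = -2 + \left(1 + T T\right) = -2 + \left(1 + T^{2}\right) = -1 + T^{2}$)
$v{\left(I,Y \right)} = 3 - I Y \left(5 + Y^{2} - I\right)$ ($v{\left(I,Y \right)} = 3 - Y \left(\left(-1 + Y^{2}\right) - \left(-6 + I\right)\right) I = 3 - Y \left(5 + Y^{2} - I\right) I = 3 - Y I \left(5 + Y^{2} - I\right) = 3 - I Y \left(5 + Y^{2} - I\right)$)
$o{\left(-1 \right)} \left(-6\right) v{\left(20,-11 \right)} = \left(9 - -3\right) \left(-6\right) \left(3 - 11 \cdot 20^{2} - 20 \left(-11\right)^{3} - 100 \left(-11\right)\right) = \left(9 + 3\right) \left(-6\right) \left(3 - 4400 - 20 \left(-1331\right) + 1100\right) = 12 \left(-6\right) \left(3 - 4400 + 26620 + 1100\right) = \left(-72\right) 23323 = -1679256$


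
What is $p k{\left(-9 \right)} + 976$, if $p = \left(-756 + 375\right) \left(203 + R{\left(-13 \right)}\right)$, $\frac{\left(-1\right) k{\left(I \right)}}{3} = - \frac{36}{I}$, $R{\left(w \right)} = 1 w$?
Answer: $869656$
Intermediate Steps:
$R{\left(w \right)} = w$
$k{\left(I \right)} = \frac{108}{I}$ ($k{\left(I \right)} = - 3 \left(- \frac{36}{I}\right) = \frac{108}{I}$)
$p = -72390$ ($p = \left(-756 + 375\right) \left(203 - 13\right) = \left(-381\right) 190 = -72390$)
$p k{\left(-9 \right)} + 976 = - 72390 \frac{108}{-9} + 976 = - 72390 \cdot 108 \left(- \frac{1}{9}\right) + 976 = \left(-72390\right) \left(-12\right) + 976 = 868680 + 976 = 869656$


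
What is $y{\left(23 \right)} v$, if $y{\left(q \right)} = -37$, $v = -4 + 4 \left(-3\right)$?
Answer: $592$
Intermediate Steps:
$v = -16$ ($v = -4 - 12 = -16$)
$y{\left(23 \right)} v = \left(-37\right) \left(-16\right) = 592$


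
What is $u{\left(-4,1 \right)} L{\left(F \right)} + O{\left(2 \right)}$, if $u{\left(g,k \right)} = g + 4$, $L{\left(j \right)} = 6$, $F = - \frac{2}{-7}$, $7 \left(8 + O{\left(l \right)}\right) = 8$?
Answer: $- \frac{48}{7} \approx -6.8571$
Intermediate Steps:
$O{\left(l \right)} = - \frac{48}{7}$ ($O{\left(l \right)} = -8 + \frac{1}{7} \cdot 8 = -8 + \frac{8}{7} = - \frac{48}{7}$)
$F = \frac{2}{7}$ ($F = \left(-2\right) \left(- \frac{1}{7}\right) = \frac{2}{7} \approx 0.28571$)
$u{\left(g,k \right)} = 4 + g$
$u{\left(-4,1 \right)} L{\left(F \right)} + O{\left(2 \right)} = \left(4 - 4\right) 6 - \frac{48}{7} = 0 \cdot 6 - \frac{48}{7} = 0 - \frac{48}{7} = - \frac{48}{7}$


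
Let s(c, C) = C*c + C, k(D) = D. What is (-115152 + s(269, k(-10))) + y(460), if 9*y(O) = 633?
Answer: -353345/3 ≈ -1.1778e+5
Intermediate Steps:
s(c, C) = C + C*c
y(O) = 211/3 (y(O) = (⅑)*633 = 211/3)
(-115152 + s(269, k(-10))) + y(460) = (-115152 - 10*(1 + 269)) + 211/3 = (-115152 - 10*270) + 211/3 = (-115152 - 2700) + 211/3 = -117852 + 211/3 = -353345/3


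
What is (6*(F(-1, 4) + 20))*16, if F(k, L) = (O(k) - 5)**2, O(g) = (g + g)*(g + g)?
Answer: 2016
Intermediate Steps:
O(g) = 4*g**2 (O(g) = (2*g)*(2*g) = 4*g**2)
F(k, L) = (-5 + 4*k**2)**2 (F(k, L) = (4*k**2 - 5)**2 = (-5 + 4*k**2)**2)
(6*(F(-1, 4) + 20))*16 = (6*((-5 + 4*(-1)**2)**2 + 20))*16 = (6*((-5 + 4*1)**2 + 20))*16 = (6*((-5 + 4)**2 + 20))*16 = (6*((-1)**2 + 20))*16 = (6*(1 + 20))*16 = (6*21)*16 = 126*16 = 2016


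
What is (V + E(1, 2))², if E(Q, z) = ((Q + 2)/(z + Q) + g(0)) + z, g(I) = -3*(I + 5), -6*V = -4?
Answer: 1156/9 ≈ 128.44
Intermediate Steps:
V = ⅔ (V = -⅙*(-4) = ⅔ ≈ 0.66667)
g(I) = -15 - 3*I (g(I) = -3*(5 + I) = -15 - 3*I)
E(Q, z) = -15 + z + (2 + Q)/(Q + z) (E(Q, z) = ((Q + 2)/(z + Q) + (-15 - 3*0)) + z = ((2 + Q)/(Q + z) + (-15 + 0)) + z = ((2 + Q)/(Q + z) - 15) + z = (-15 + (2 + Q)/(Q + z)) + z = -15 + z + (2 + Q)/(Q + z))
(V + E(1, 2))² = (⅔ + (2 + 2² - 15*2 - 14*1 + 1*2)/(1 + 2))² = (⅔ + (2 + 4 - 30 - 14 + 2)/3)² = (⅔ + (⅓)*(-36))² = (⅔ - 12)² = (-34/3)² = 1156/9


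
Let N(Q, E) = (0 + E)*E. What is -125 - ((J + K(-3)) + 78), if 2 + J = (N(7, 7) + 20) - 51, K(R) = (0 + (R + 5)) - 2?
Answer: -219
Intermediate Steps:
K(R) = 3 + R (K(R) = (0 + (5 + R)) - 2 = (5 + R) - 2 = 3 + R)
N(Q, E) = E² (N(Q, E) = E*E = E²)
J = 16 (J = -2 + ((7² + 20) - 51) = -2 + ((49 + 20) - 51) = -2 + (69 - 51) = -2 + 18 = 16)
-125 - ((J + K(-3)) + 78) = -125 - ((16 + (3 - 3)) + 78) = -125 - ((16 + 0) + 78) = -125 - (16 + 78) = -125 - 1*94 = -125 - 94 = -219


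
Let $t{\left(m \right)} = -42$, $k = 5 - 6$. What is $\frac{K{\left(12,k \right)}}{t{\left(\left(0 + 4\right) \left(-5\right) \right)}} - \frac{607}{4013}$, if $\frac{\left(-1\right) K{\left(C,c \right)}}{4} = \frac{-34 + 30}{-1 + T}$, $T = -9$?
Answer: $- \frac{47683}{421365} \approx -0.11316$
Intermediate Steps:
$k = -1$ ($k = 5 - 6 = -1$)
$K{\left(C,c \right)} = - \frac{8}{5}$ ($K{\left(C,c \right)} = - 4 \frac{-34 + 30}{-1 - 9} = - 4 \left(- \frac{4}{-10}\right) = - 4 \left(\left(-4\right) \left(- \frac{1}{10}\right)\right) = \left(-4\right) \frac{2}{5} = - \frac{8}{5}$)
$\frac{K{\left(12,k \right)}}{t{\left(\left(0 + 4\right) \left(-5\right) \right)}} - \frac{607}{4013} = - \frac{8}{5 \left(-42\right)} - \frac{607}{4013} = \left(- \frac{8}{5}\right) \left(- \frac{1}{42}\right) - \frac{607}{4013} = \frac{4}{105} - \frac{607}{4013} = - \frac{47683}{421365}$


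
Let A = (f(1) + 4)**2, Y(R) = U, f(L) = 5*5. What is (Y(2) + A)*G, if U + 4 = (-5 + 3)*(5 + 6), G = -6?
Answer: -4890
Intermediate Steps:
f(L) = 25
U = -26 (U = -4 + (-5 + 3)*(5 + 6) = -4 - 2*11 = -4 - 22 = -26)
Y(R) = -26
A = 841 (A = (25 + 4)**2 = 29**2 = 841)
(Y(2) + A)*G = (-26 + 841)*(-6) = 815*(-6) = -4890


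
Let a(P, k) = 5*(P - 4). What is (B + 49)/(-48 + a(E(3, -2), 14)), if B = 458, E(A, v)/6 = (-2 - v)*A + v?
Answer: -507/128 ≈ -3.9609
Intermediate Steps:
E(A, v) = 6*v + 6*A*(-2 - v) (E(A, v) = 6*((-2 - v)*A + v) = 6*(A*(-2 - v) + v) = 6*(v + A*(-2 - v)) = 6*v + 6*A*(-2 - v))
a(P, k) = -20 + 5*P (a(P, k) = 5*(-4 + P) = -20 + 5*P)
(B + 49)/(-48 + a(E(3, -2), 14)) = (458 + 49)/(-48 + (-20 + 5*(-12*3 + 6*(-2) - 6*3*(-2)))) = 507/(-48 + (-20 + 5*(-36 - 12 + 36))) = 507/(-48 + (-20 + 5*(-12))) = 507/(-48 + (-20 - 60)) = 507/(-48 - 80) = 507/(-128) = 507*(-1/128) = -507/128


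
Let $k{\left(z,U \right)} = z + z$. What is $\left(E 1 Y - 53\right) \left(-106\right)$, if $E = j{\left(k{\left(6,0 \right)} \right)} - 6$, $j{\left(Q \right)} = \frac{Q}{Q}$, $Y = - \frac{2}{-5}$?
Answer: $5830$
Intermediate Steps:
$Y = \frac{2}{5}$ ($Y = \left(-2\right) \left(- \frac{1}{5}\right) = \frac{2}{5} \approx 0.4$)
$k{\left(z,U \right)} = 2 z$
$j{\left(Q \right)} = 1$
$E = -5$ ($E = 1 - 6 = -5$)
$\left(E 1 Y - 53\right) \left(-106\right) = \left(\left(-5\right) 1 \cdot \frac{2}{5} - 53\right) \left(-106\right) = \left(\left(-5\right) \frac{2}{5} - 53\right) \left(-106\right) = \left(-2 - 53\right) \left(-106\right) = \left(-55\right) \left(-106\right) = 5830$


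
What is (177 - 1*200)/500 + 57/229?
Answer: 23233/114500 ≈ 0.20291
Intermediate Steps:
(177 - 1*200)/500 + 57/229 = (177 - 200)*(1/500) + 57*(1/229) = -23*1/500 + 57/229 = -23/500 + 57/229 = 23233/114500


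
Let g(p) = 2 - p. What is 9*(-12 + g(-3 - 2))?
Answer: -45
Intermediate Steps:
9*(-12 + g(-3 - 2)) = 9*(-12 + (2 - (-3 - 2))) = 9*(-12 + (2 - 1*(-5))) = 9*(-12 + (2 + 5)) = 9*(-12 + 7) = 9*(-5) = -45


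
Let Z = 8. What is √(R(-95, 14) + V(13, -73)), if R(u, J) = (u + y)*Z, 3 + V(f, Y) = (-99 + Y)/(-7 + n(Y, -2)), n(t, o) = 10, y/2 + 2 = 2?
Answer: I*√7383/3 ≈ 28.641*I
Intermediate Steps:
y = 0 (y = -4 + 2*2 = -4 + 4 = 0)
V(f, Y) = -36 + Y/3 (V(f, Y) = -3 + (-99 + Y)/(-7 + 10) = -3 + (-99 + Y)/3 = -3 + (-99 + Y)*(⅓) = -3 + (-33 + Y/3) = -36 + Y/3)
R(u, J) = 8*u (R(u, J) = (u + 0)*8 = u*8 = 8*u)
√(R(-95, 14) + V(13, -73)) = √(8*(-95) + (-36 + (⅓)*(-73))) = √(-760 + (-36 - 73/3)) = √(-760 - 181/3) = √(-2461/3) = I*√7383/3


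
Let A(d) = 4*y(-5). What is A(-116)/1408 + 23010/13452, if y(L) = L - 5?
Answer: 5625/3344 ≈ 1.6821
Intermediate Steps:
y(L) = -5 + L
A(d) = -40 (A(d) = 4*(-5 - 5) = 4*(-10) = -40)
A(-116)/1408 + 23010/13452 = -40/1408 + 23010/13452 = -40*1/1408 + 23010*(1/13452) = -5/176 + 65/38 = 5625/3344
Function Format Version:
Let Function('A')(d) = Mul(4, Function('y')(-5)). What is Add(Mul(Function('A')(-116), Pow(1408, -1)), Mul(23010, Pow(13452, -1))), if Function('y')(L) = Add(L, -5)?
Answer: Rational(5625, 3344) ≈ 1.6821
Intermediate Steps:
Function('y')(L) = Add(-5, L)
Function('A')(d) = -40 (Function('A')(d) = Mul(4, Add(-5, -5)) = Mul(4, -10) = -40)
Add(Mul(Function('A')(-116), Pow(1408, -1)), Mul(23010, Pow(13452, -1))) = Add(Mul(-40, Pow(1408, -1)), Mul(23010, Pow(13452, -1))) = Add(Mul(-40, Rational(1, 1408)), Mul(23010, Rational(1, 13452))) = Add(Rational(-5, 176), Rational(65, 38)) = Rational(5625, 3344)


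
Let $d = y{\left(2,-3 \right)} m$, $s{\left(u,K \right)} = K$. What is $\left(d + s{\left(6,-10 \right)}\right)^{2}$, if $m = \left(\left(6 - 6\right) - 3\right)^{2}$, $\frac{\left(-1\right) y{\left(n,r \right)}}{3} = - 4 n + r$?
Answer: $82369$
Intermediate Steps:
$y{\left(n,r \right)} = - 3 r + 12 n$ ($y{\left(n,r \right)} = - 3 \left(- 4 n + r\right) = - 3 \left(r - 4 n\right) = - 3 r + 12 n$)
$m = 9$ ($m = \left(\left(6 - 6\right) - 3\right)^{2} = \left(0 - 3\right)^{2} = \left(-3\right)^{2} = 9$)
$d = 297$ ($d = \left(\left(-3\right) \left(-3\right) + 12 \cdot 2\right) 9 = \left(9 + 24\right) 9 = 33 \cdot 9 = 297$)
$\left(d + s{\left(6,-10 \right)}\right)^{2} = \left(297 - 10\right)^{2} = 287^{2} = 82369$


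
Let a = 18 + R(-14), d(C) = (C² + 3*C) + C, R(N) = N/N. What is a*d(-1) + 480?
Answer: 423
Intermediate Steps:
R(N) = 1
d(C) = C² + 4*C
a = 19 (a = 18 + 1 = 19)
a*d(-1) + 480 = 19*(-(4 - 1)) + 480 = 19*(-1*3) + 480 = 19*(-3) + 480 = -57 + 480 = 423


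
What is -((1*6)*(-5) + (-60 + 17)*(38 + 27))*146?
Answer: 412450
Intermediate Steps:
-((1*6)*(-5) + (-60 + 17)*(38 + 27))*146 = -(6*(-5) - 43*65)*146 = -(-30 - 2795)*146 = -(-2825)*146 = -1*(-412450) = 412450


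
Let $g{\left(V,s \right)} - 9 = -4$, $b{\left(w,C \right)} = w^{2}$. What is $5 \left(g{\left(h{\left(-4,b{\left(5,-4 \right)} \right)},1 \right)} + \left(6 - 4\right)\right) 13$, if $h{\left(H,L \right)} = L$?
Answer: $455$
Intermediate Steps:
$g{\left(V,s \right)} = 5$ ($g{\left(V,s \right)} = 9 - 4 = 5$)
$5 \left(g{\left(h{\left(-4,b{\left(5,-4 \right)} \right)},1 \right)} + \left(6 - 4\right)\right) 13 = 5 \left(5 + \left(6 - 4\right)\right) 13 = 5 \left(5 + 2\right) 13 = 5 \cdot 7 \cdot 13 = 35 \cdot 13 = 455$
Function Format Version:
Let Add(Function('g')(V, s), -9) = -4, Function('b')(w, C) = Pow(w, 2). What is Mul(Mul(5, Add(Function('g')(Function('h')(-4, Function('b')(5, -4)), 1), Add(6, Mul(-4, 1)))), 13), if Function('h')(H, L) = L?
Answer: 455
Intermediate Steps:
Function('g')(V, s) = 5 (Function('g')(V, s) = Add(9, -4) = 5)
Mul(Mul(5, Add(Function('g')(Function('h')(-4, Function('b')(5, -4)), 1), Add(6, Mul(-4, 1)))), 13) = Mul(Mul(5, Add(5, Add(6, Mul(-4, 1)))), 13) = Mul(Mul(5, Add(5, Add(6, -4))), 13) = Mul(Mul(5, Add(5, 2)), 13) = Mul(Mul(5, 7), 13) = Mul(35, 13) = 455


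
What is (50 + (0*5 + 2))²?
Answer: 2704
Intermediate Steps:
(50 + (0*5 + 2))² = (50 + (0 + 2))² = (50 + 2)² = 52² = 2704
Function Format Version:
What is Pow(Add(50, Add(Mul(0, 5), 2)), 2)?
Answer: 2704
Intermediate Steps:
Pow(Add(50, Add(Mul(0, 5), 2)), 2) = Pow(Add(50, Add(0, 2)), 2) = Pow(Add(50, 2), 2) = Pow(52, 2) = 2704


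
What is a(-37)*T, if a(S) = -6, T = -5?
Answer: 30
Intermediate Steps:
a(-37)*T = -6*(-5) = 30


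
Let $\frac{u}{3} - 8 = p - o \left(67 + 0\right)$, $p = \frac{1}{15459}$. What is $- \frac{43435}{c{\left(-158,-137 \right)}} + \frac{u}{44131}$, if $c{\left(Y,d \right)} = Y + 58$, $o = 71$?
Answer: $\frac{1974016686741}{4548140860} \approx 434.03$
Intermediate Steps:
$c{\left(Y,d \right)} = 58 + Y$
$p = \frac{1}{15459} \approx 6.4687 \cdot 10^{-5}$
$u = - \frac{73414790}{5153}$ ($u = 24 + 3 \left(\frac{1}{15459} - 71 \left(67 + 0\right)\right) = 24 + 3 \left(\frac{1}{15459} - 71 \cdot 67\right) = 24 + 3 \left(\frac{1}{15459} - 4757\right) = 24 + 3 \left(- \frac{73538462}{15459}\right) = 24 - \frac{73538462}{5153} = - \frac{73414790}{5153} \approx -14247.0$)
$- \frac{43435}{c{\left(-158,-137 \right)}} + \frac{u}{44131} = - \frac{43435}{58 - 158} - \frac{73414790}{5153 \cdot 44131} = - \frac{43435}{-100} - \frac{73414790}{227407043} = \left(-43435\right) \left(- \frac{1}{100}\right) - \frac{73414790}{227407043} = \frac{8687}{20} - \frac{73414790}{227407043} = \frac{1974016686741}{4548140860}$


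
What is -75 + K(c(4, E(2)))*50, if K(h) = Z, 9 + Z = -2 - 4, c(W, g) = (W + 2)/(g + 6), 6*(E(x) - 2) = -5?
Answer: -825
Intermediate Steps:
E(x) = 7/6 (E(x) = 2 + (⅙)*(-5) = 2 - ⅚ = 7/6)
c(W, g) = (2 + W)/(6 + g)
Z = -15 (Z = -9 + (-2 - 4) = -9 - 6 = -15)
K(h) = -15
-75 + K(c(4, E(2)))*50 = -75 - 15*50 = -75 - 750 = -825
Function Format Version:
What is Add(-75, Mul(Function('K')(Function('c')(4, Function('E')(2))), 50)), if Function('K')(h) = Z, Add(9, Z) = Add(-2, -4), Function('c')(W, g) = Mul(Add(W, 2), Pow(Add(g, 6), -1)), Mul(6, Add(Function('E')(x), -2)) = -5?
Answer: -825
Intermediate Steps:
Function('E')(x) = Rational(7, 6) (Function('E')(x) = Add(2, Mul(Rational(1, 6), -5)) = Add(2, Rational(-5, 6)) = Rational(7, 6))
Function('c')(W, g) = Mul(Pow(Add(6, g), -1), Add(2, W)) (Function('c')(W, g) = Mul(Add(2, W), Pow(Add(6, g), -1)) = Mul(Pow(Add(6, g), -1), Add(2, W)))
Z = -15 (Z = Add(-9, Add(-2, -4)) = Add(-9, -6) = -15)
Function('K')(h) = -15
Add(-75, Mul(Function('K')(Function('c')(4, Function('E')(2))), 50)) = Add(-75, Mul(-15, 50)) = Add(-75, -750) = -825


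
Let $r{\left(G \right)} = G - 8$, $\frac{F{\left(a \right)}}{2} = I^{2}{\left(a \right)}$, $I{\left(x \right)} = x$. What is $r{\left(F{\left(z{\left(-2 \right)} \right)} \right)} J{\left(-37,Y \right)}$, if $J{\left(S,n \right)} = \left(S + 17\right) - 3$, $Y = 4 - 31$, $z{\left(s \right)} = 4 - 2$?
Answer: $0$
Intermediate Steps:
$z{\left(s \right)} = 2$ ($z{\left(s \right)} = 4 - 2 = 2$)
$F{\left(a \right)} = 2 a^{2}$
$r{\left(G \right)} = -8 + G$ ($r{\left(G \right)} = G - 8 = -8 + G$)
$Y = -27$ ($Y = 4 - 31 = -27$)
$J{\left(S,n \right)} = 14 + S$ ($J{\left(S,n \right)} = \left(17 + S\right) - 3 = 14 + S$)
$r{\left(F{\left(z{\left(-2 \right)} \right)} \right)} J{\left(-37,Y \right)} = \left(-8 + 2 \cdot 2^{2}\right) \left(14 - 37\right) = \left(-8 + 2 \cdot 4\right) \left(-23\right) = \left(-8 + 8\right) \left(-23\right) = 0 \left(-23\right) = 0$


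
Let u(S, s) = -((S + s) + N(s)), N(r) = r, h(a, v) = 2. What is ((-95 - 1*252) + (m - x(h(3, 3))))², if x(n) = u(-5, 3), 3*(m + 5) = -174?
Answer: 167281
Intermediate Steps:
m = -63 (m = -5 + (⅓)*(-174) = -5 - 58 = -63)
u(S, s) = -S - 2*s (u(S, s) = -((S + s) + s) = -(S + 2*s) = -S - 2*s)
x(n) = -1 (x(n) = -1*(-5) - 2*3 = 5 - 6 = -1)
((-95 - 1*252) + (m - x(h(3, 3))))² = ((-95 - 1*252) + (-63 - 1*(-1)))² = ((-95 - 252) + (-63 + 1))² = (-347 - 62)² = (-409)² = 167281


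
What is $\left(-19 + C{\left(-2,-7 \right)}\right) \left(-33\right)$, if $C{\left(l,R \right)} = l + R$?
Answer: $924$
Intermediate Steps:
$C{\left(l,R \right)} = R + l$
$\left(-19 + C{\left(-2,-7 \right)}\right) \left(-33\right) = \left(-19 - 9\right) \left(-33\right) = \left(-28\right) \left(-33\right) = 924$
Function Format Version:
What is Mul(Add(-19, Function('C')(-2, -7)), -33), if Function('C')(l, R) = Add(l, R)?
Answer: 924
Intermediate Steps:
Function('C')(l, R) = Add(R, l)
Mul(Add(-19, Function('C')(-2, -7)), -33) = Mul(Add(-19, Add(-7, -2)), -33) = Mul(Add(-19, -9), -33) = Mul(-28, -33) = 924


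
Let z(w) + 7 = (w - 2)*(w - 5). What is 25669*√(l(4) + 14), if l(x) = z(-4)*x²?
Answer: 25669*√766 ≈ 7.1043e+5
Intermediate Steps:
z(w) = -7 + (-5 + w)*(-2 + w) (z(w) = -7 + (w - 2)*(w - 5) = -7 + (-2 + w)*(-5 + w) = -7 + (-5 + w)*(-2 + w))
l(x) = 47*x² (l(x) = (3 + (-4)² - 7*(-4))*x² = (3 + 16 + 28)*x² = 47*x²)
25669*√(l(4) + 14) = 25669*√(47*4² + 14) = 25669*√(47*16 + 14) = 25669*√(752 + 14) = 25669*√766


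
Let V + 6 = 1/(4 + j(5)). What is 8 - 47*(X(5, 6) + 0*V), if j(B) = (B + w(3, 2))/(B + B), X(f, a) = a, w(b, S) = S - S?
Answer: -274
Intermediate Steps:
w(b, S) = 0
j(B) = ½ (j(B) = (B + 0)/(B + B) = B/((2*B)) = B*(1/(2*B)) = ½)
V = -52/9 (V = -6 + 1/(4 + ½) = -6 + 1/(9/2) = -6 + 2/9 = -52/9 ≈ -5.7778)
8 - 47*(X(5, 6) + 0*V) = 8 - 47*(6 + 0*(-52/9)) = 8 - 47*(6 + 0) = 8 - 47*6 = 8 - 282 = -274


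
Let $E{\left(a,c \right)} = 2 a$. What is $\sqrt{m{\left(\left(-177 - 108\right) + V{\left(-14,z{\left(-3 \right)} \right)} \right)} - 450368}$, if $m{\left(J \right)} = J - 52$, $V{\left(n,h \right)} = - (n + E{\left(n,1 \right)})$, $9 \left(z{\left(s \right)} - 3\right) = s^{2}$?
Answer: $i \sqrt{450663} \approx 671.31 i$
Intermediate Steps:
$z{\left(s \right)} = 3 + \frac{s^{2}}{9}$
$V{\left(n,h \right)} = - 3 n$ ($V{\left(n,h \right)} = - (n + 2 n) = - 3 n$)
$m{\left(J \right)} = -52 + J$ ($m{\left(J \right)} = J - 52 = -52 + J$)
$\sqrt{m{\left(\left(-177 - 108\right) + V{\left(-14,z{\left(-3 \right)} \right)} \right)} - 450368} = \sqrt{\left(-52 - 243\right) - 450368} = \sqrt{-295 - 450368} = \sqrt{-450663} = i \sqrt{450663}$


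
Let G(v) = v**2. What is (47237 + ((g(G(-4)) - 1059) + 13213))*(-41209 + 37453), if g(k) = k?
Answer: -223132692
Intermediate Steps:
(47237 + ((g(G(-4)) - 1059) + 13213))*(-41209 + 37453) = (47237 + (((-4)**2 - 1059) + 13213))*(-41209 + 37453) = (47237 + ((16 - 1059) + 13213))*(-3756) = (47237 + (-1043 + 13213))*(-3756) = (47237 + 12170)*(-3756) = 59407*(-3756) = -223132692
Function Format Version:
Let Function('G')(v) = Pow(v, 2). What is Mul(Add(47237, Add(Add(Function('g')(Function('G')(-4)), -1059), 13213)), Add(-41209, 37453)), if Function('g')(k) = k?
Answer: -223132692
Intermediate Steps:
Mul(Add(47237, Add(Add(Function('g')(Function('G')(-4)), -1059), 13213)), Add(-41209, 37453)) = Mul(Add(47237, Add(Add(Pow(-4, 2), -1059), 13213)), Add(-41209, 37453)) = Mul(Add(47237, Add(Add(16, -1059), 13213)), -3756) = Mul(Add(47237, Add(-1043, 13213)), -3756) = Mul(Add(47237, 12170), -3756) = Mul(59407, -3756) = -223132692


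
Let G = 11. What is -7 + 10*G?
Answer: 103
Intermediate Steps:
-7 + 10*G = -7 + 10*11 = -7 + 110 = 103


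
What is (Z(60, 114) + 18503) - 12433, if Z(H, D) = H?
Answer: 6130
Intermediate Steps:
(Z(60, 114) + 18503) - 12433 = (60 + 18503) - 12433 = 18563 - 12433 = 6130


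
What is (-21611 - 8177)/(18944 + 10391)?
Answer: -29788/29335 ≈ -1.0154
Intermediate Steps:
(-21611 - 8177)/(18944 + 10391) = -29788/29335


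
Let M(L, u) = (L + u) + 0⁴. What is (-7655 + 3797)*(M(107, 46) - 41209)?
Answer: 158394048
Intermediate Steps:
M(L, u) = L + u (M(L, u) = (L + u) + 0 = L + u)
(-7655 + 3797)*(M(107, 46) - 41209) = (-7655 + 3797)*((107 + 46) - 41209) = -3858*(153 - 41209) = -3858*(-41056) = 158394048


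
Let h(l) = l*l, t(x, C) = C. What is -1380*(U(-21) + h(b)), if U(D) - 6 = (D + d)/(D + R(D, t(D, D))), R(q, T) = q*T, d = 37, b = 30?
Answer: -8752328/7 ≈ -1.2503e+6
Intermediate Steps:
R(q, T) = T*q
h(l) = l²
U(D) = 6 + (37 + D)/(D + D²) (U(D) = 6 + (D + 37)/(D + D*D) = 6 + (37 + D)/(D + D²))
-1380*(U(-21) + h(b)) = -1380*((37 + 6*(-21)² + 7*(-21))/((-21)*(1 - 21)) + 30²) = -1380*(-1/21*(37 + 6*441 - 147)/(-20) + 900) = -1380*(-1/21*(-1/20)*(37 + 2646 - 147) + 900) = -1380*(-1/21*(-1/20)*2536 + 900) = -1380*(634/105 + 900) = -1380*95134/105 = -8752328/7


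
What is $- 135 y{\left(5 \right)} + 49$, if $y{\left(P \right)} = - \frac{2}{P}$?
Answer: $103$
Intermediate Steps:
$- 135 y{\left(5 \right)} + 49 = - 135 \left(- \frac{2}{5}\right) + 49 = - 135 \left(\left(-2\right) \frac{1}{5}\right) + 49 = \left(-135\right) \left(- \frac{2}{5}\right) + 49 = 54 + 49 = 103$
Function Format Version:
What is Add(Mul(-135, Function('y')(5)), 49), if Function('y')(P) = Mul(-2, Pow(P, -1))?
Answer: 103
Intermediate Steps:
Add(Mul(-135, Function('y')(5)), 49) = Add(Mul(-135, Mul(-2, Pow(5, -1))), 49) = Add(Mul(-135, Mul(-2, Rational(1, 5))), 49) = Add(Mul(-135, Rational(-2, 5)), 49) = Add(54, 49) = 103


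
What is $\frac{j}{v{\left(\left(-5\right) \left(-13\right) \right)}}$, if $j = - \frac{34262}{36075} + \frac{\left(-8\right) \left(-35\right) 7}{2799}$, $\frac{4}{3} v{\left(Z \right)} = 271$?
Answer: $- \frac{907832}{739565775} \approx -0.0012275$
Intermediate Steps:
$v{\left(Z \right)} = \frac{813}{4}$ ($v{\left(Z \right)} = \frac{3}{4} \cdot 271 = \frac{813}{4}$)
$j = - \frac{226958}{909675}$ ($j = \left(-34262\right) \frac{1}{36075} + 280 \cdot 7 \cdot \frac{1}{2799} = - \frac{926}{975} + 1960 \cdot \frac{1}{2799} = - \frac{926}{975} + \frac{1960}{2799} = - \frac{226958}{909675} \approx -0.24949$)
$\frac{j}{v{\left(\left(-5\right) \left(-13\right) \right)}} = - \frac{226958}{909675 \cdot \frac{813}{4}} = \left(- \frac{226958}{909675}\right) \frac{4}{813} = - \frac{907832}{739565775}$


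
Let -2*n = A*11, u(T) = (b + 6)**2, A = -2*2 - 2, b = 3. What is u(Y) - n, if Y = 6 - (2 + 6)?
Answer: 48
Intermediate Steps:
A = -6 (A = -4 - 2 = -6)
Y = -2 (Y = 6 - 1*8 = 6 - 8 = -2)
u(T) = 81 (u(T) = (3 + 6)**2 = 9**2 = 81)
n = 33 (n = -(-3)*11 = -1/2*(-66) = 33)
u(Y) - n = 81 - 1*33 = 81 - 33 = 48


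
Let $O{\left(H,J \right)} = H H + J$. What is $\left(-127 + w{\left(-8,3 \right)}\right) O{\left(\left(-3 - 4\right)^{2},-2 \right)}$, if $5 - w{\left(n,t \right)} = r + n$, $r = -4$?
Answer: $-263890$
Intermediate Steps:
$w{\left(n,t \right)} = 9 - n$ ($w{\left(n,t \right)} = 5 - \left(-4 + n\right) = 9 - n$)
$O{\left(H,J \right)} = J + H^{2}$ ($O{\left(H,J \right)} = H^{2} + J = J + H^{2}$)
$\left(-127 + w{\left(-8,3 \right)}\right) O{\left(\left(-3 - 4\right)^{2},-2 \right)} = \left(-127 + \left(9 - -8\right)\right) \left(-2 + \left(\left(-3 - 4\right)^{2}\right)^{2}\right) = \left(-127 + \left(9 + 8\right)\right) \left(-2 + \left(\left(-7\right)^{2}\right)^{2}\right) = \left(-127 + 17\right) \left(-2 + 49^{2}\right) = - 110 \left(-2 + 2401\right) = \left(-110\right) 2399 = -263890$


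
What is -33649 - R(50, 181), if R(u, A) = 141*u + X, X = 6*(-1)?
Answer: -40693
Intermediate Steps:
X = -6
R(u, A) = -6 + 141*u (R(u, A) = 141*u - 6 = -6 + 141*u)
-33649 - R(50, 181) = -33649 - (-6 + 141*50) = -33649 - (-6 + 7050) = -33649 - 1*7044 = -33649 - 7044 = -40693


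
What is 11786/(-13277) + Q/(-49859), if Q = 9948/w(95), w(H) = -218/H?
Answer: -813785636/1016275997 ≈ -0.80075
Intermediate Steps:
Q = -472530/109 (Q = 9948/((-218/95)) = 9948/((-218*1/95)) = 9948/(-218/95) = 9948*(-95/218) = -472530/109 ≈ -4335.1)
11786/(-13277) + Q/(-49859) = 11786/(-13277) - 472530/109/(-49859) = 11786*(-1/13277) - 472530/109*(-1/49859) = -166/187 + 472530/5434631 = -813785636/1016275997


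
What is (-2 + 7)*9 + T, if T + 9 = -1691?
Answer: -1655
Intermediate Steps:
T = -1700 (T = -9 - 1691 = -1700)
(-2 + 7)*9 + T = (-2 + 7)*9 - 1700 = 5*9 - 1700 = 45 - 1700 = -1655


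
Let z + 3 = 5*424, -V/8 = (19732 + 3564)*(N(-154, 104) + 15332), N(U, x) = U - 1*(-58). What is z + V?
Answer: -2839500731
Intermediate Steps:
N(U, x) = 58 + U (N(U, x) = U + 58 = 58 + U)
V = -2839502848 (V = -8*(19732 + 3564)*((58 - 154) + 15332) = -186368*(-96 + 15332) = -186368*15236 = -8*354937856 = -2839502848)
z = 2117 (z = -3 + 5*424 = -3 + 2120 = 2117)
z + V = 2117 - 2839502848 = -2839500731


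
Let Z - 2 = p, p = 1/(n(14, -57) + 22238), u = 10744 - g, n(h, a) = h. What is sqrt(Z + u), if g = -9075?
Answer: sqrt(2453599495759)/11126 ≈ 140.79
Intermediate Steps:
u = 19819 (u = 10744 - 1*(-9075) = 10744 + 9075 = 19819)
p = 1/22252 (p = 1/(14 + 22238) = 1/22252 ≈ 4.4940e-5)
Z = 44505/22252 (Z = 2 + 1/22252 = 44505/22252 ≈ 2.0000)
sqrt(Z + u) = sqrt(44505/22252 + 19819) = sqrt(441056893/22252) = sqrt(2453599495759)/11126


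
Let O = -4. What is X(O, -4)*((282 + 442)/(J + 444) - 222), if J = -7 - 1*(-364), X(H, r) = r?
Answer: 708392/801 ≈ 884.38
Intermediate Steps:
J = 357 (J = -7 + 364 = 357)
X(O, -4)*((282 + 442)/(J + 444) - 222) = -4*((282 + 442)/(357 + 444) - 222) = -4*(724/801 - 222) = -4*(-177098/801) = 708392/801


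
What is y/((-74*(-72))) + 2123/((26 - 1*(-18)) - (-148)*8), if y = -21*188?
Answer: 67325/68154 ≈ 0.98784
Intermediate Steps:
y = -3948
y/((-74*(-72))) + 2123/((26 - 1*(-18)) - (-148)*8) = -3948/((-74*(-72))) + 2123/((26 - 1*(-18)) - (-148)*8) = -3948/5328 + 2123/((26 + 18) - 37*(-32)) = -3948*1/5328 + 2123/(44 + 1184) = -329/444 + 2123/1228 = 67325/68154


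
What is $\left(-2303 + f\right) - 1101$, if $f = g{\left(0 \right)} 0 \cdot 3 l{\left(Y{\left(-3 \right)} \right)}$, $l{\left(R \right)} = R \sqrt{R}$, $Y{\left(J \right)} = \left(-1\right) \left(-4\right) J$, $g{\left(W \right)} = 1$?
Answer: $-3404$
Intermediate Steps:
$Y{\left(J \right)} = 4 J$
$l{\left(R \right)} = R^{\frac{3}{2}}$
$f = 0$ ($f = 1 \cdot 0 \cdot 3 \left(4 \left(-3\right)\right)^{\frac{3}{2}} = 0 \cdot 3 \left(-12\right)^{\frac{3}{2}} = 0 \left(- 24 i \sqrt{3}\right) = 0$)
$\left(-2303 + f\right) - 1101 = \left(-2303 + 0\right) - 1101 = -2303 - 1101 = -3404$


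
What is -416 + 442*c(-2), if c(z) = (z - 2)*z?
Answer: 3120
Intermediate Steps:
c(z) = z*(-2 + z) (c(z) = (-2 + z)*z = z*(-2 + z))
-416 + 442*c(-2) = -416 + 442*(-2*(-2 - 2)) = -416 + 442*(-2*(-4)) = -416 + 442*8 = -416 + 3536 = 3120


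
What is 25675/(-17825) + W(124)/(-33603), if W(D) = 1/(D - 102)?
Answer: -33009865/22917246 ≈ -1.4404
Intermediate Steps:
W(D) = 1/(-102 + D)
25675/(-17825) + W(124)/(-33603) = 25675/(-17825) + 1/((-102 + 124)*(-33603)) = 25675*(-1/17825) - 1/33603/22 = -1027/713 + (1/22)*(-1/33603) = -1027/713 - 1/739266 = -33009865/22917246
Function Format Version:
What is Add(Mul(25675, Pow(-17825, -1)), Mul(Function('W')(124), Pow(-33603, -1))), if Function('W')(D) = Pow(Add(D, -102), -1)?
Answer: Rational(-33009865, 22917246) ≈ -1.4404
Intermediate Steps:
Function('W')(D) = Pow(Add(-102, D), -1)
Add(Mul(25675, Pow(-17825, -1)), Mul(Function('W')(124), Pow(-33603, -1))) = Add(Mul(25675, Pow(-17825, -1)), Mul(Pow(Add(-102, 124), -1), Pow(-33603, -1))) = Add(Mul(25675, Rational(-1, 17825)), Mul(Pow(22, -1), Rational(-1, 33603))) = Add(Rational(-1027, 713), Mul(Rational(1, 22), Rational(-1, 33603))) = Add(Rational(-1027, 713), Rational(-1, 739266)) = Rational(-33009865, 22917246)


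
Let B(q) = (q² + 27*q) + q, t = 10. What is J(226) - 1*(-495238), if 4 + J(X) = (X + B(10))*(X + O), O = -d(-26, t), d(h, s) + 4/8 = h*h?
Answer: 222837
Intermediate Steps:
d(h, s) = -½ + h² (d(h, s) = -½ + h*h = -½ + h²)
B(q) = q² + 28*q
O = -1351/2 (O = -(-½ + (-26)²) = -(-½ + 676) = -1*1351/2 = -1351/2 ≈ -675.50)
J(X) = -4 + (380 + X)*(-1351/2 + X) (J(X) = -4 + (X + 10*(28 + 10))*(X - 1351/2) = -4 + (X + 10*38)*(-1351/2 + X) = -4 + (X + 380)*(-1351/2 + X) = -4 + (380 + X)*(-1351/2 + X))
J(226) - 1*(-495238) = (-256694 + 226² - 591/2*226) - 1*(-495238) = (-256694 + 51076 - 66783) + 495238 = -272401 + 495238 = 222837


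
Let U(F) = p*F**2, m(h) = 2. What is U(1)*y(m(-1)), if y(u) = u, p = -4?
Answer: -8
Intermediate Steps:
U(F) = -4*F**2
U(1)*y(m(-1)) = -4*1**2*2 = -4*1*2 = -4*2 = -8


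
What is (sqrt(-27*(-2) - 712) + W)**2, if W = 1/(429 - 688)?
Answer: (1 - 259*I*sqrt(658))**2/67081 ≈ -658.0 - 0.19808*I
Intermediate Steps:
W = -1/259 (W = 1/(-259) = -1/259 ≈ -0.0038610)
(sqrt(-27*(-2) - 712) + W)**2 = (sqrt(-27*(-2) - 712) - 1/259)**2 = (sqrt(54 - 712) - 1/259)**2 = (sqrt(-658) - 1/259)**2 = (I*sqrt(658) - 1/259)**2 = (-1/259 + I*sqrt(658))**2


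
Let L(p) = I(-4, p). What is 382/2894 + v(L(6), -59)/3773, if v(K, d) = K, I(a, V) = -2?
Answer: 717749/5459531 ≈ 0.13147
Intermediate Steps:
L(p) = -2
382/2894 + v(L(6), -59)/3773 = 382/2894 - 2/3773 = 382*(1/2894) - 2*1/3773 = 191/1447 - 2/3773 = 717749/5459531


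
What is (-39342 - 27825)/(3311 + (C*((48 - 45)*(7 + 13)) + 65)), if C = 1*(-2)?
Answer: -67167/3256 ≈ -20.629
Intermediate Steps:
C = -2
(-39342 - 27825)/(3311 + (C*((48 - 45)*(7 + 13)) + 65)) = (-39342 - 27825)/(3311 + (-2*(48 - 45)*(7 + 13) + 65)) = -67167/(3311 + (-6*20 + 65)) = -67167/(3311 + (-2*60 + 65)) = -67167/(3311 + (-120 + 65)) = -67167/(3311 - 55) = -67167/3256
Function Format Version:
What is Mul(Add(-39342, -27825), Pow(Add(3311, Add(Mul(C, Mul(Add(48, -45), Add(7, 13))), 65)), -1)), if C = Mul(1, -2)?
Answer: Rational(-67167, 3256) ≈ -20.629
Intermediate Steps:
C = -2
Mul(Add(-39342, -27825), Pow(Add(3311, Add(Mul(C, Mul(Add(48, -45), Add(7, 13))), 65)), -1)) = Mul(Add(-39342, -27825), Pow(Add(3311, Add(Mul(-2, Mul(Add(48, -45), Add(7, 13))), 65)), -1)) = Mul(-67167, Pow(Add(3311, Add(Mul(-2, Mul(3, 20)), 65)), -1)) = Mul(-67167, Pow(Add(3311, Add(Mul(-2, 60), 65)), -1)) = Mul(-67167, Pow(Add(3311, Add(-120, 65)), -1)) = Mul(-67167, Pow(Add(3311, -55), -1)) = Mul(-67167, Pow(3256, -1)) = Mul(-67167, Rational(1, 3256)) = Rational(-67167, 3256)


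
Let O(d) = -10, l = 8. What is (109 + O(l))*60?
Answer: 5940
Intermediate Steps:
(109 + O(l))*60 = (109 - 10)*60 = 99*60 = 5940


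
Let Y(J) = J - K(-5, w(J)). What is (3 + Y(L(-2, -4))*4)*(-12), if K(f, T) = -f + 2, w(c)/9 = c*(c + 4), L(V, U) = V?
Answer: 396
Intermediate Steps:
w(c) = 9*c*(4 + c) (w(c) = 9*(c*(c + 4)) = 9*(c*(4 + c)) = 9*c*(4 + c))
K(f, T) = 2 - f
Y(J) = -7 + J (Y(J) = J - (2 - 1*(-5)) = J - (2 + 5) = J - 1*7 = J - 7 = -7 + J)
(3 + Y(L(-2, -4))*4)*(-12) = (3 + (-7 - 2)*4)*(-12) = (3 - 9*4)*(-12) = (3 - 36)*(-12) = -33*(-12) = 396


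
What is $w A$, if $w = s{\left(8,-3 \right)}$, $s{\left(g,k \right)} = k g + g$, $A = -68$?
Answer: $1088$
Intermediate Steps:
$s{\left(g,k \right)} = g + g k$ ($s{\left(g,k \right)} = g k + g = g + g k$)
$w = -16$ ($w = 8 \left(1 - 3\right) = 8 \left(-2\right) = -16$)
$w A = \left(-16\right) \left(-68\right) = 1088$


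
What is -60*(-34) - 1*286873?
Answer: -284833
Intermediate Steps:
-60*(-34) - 1*286873 = 2040 - 286873 = -284833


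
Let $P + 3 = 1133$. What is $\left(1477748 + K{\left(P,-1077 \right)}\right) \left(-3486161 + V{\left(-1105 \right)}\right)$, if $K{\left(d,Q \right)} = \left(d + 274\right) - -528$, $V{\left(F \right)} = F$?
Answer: $-5160037754880$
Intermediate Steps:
$P = 1130$ ($P = -3 + 1133 = 1130$)
$K{\left(d,Q \right)} = 802 + d$ ($K{\left(d,Q \right)} = \left(274 + d\right) + 528 = 802 + d$)
$\left(1477748 + K{\left(P,-1077 \right)}\right) \left(-3486161 + V{\left(-1105 \right)}\right) = \left(1477748 + \left(802 + 1130\right)\right) \left(-3486161 - 1105\right) = \left(1477748 + 1932\right) \left(-3487266\right) = 1479680 \left(-3487266\right) = -5160037754880$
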